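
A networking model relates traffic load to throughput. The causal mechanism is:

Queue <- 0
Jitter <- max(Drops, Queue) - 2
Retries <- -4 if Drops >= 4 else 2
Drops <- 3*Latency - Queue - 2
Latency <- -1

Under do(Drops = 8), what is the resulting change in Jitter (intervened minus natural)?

do(Drops=8) replaces the equation Drops <- 3*Latency - Queue - 2 with the constant Drops = 8.
Jitter = max(Drops, Queue) - 2  [with Drops=8, Queue=0]  = 6
Without intervention: Drops = 3*Latency - Queue - 2  [with Latency=-1, Queue=0]  = -5; Jitter = max(Drops, Queue) - 2  [with Drops=-5, Queue=0]  = -2.
Change = 6 − (-2) = 8.

8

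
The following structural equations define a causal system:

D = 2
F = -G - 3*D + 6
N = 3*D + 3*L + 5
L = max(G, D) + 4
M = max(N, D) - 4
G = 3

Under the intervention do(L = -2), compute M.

Under do(L=-2), the mechanism L = max(G, D) + 4 is discarded; L is fixed at -2.
N = 3*D + 3*L + 5  [with D=2, L=-2]  = 5
M = max(N, D) - 4  [with N=5, D=2]  = 1

1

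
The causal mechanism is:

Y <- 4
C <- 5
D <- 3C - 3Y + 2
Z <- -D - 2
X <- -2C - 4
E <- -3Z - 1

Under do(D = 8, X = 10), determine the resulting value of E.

29

Setting D = 8, X = 10 by intervention discards those variables' equations.
Z = -D - 2  [with D=8]  = -10
E = -3Z - 1  [with Z=-10]  = 29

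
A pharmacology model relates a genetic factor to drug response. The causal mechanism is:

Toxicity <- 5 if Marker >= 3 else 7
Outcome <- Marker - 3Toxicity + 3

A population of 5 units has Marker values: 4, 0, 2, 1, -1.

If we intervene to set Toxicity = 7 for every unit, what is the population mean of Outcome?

Under do(Toxicity=7), Toxicity's equation is replaced by Toxicity=7 for every unit. Per-unit Outcome: -14, -18, -16, -17, -19. Mean = -16.8.

-16.8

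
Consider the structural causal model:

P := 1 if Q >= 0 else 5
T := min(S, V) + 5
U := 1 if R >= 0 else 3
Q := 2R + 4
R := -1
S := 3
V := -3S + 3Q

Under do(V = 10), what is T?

8

Intervening sets V = 10 and removes its equation (V := -3S + 3Q).
T = min(S, V) + 5  [with S=3, V=10]  = 8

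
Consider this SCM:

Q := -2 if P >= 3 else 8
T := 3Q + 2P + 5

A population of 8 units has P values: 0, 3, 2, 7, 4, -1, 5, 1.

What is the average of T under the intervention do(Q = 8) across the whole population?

do(Q=8) breaks Q's dependence on P. With Q=8 fixed, T across the units is 29, 35, 33, 43, 37, 27, 39, 31, mean 34.25.

34.25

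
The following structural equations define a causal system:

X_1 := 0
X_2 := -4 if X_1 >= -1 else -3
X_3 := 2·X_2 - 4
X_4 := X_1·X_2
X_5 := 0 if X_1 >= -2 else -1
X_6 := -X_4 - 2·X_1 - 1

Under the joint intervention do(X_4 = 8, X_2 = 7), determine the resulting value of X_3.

Setting X_4 = 8, X_2 = 7 by intervention discards those variables' equations.
X_3 = 2·X_2 - 4  [with X_2=7]  = 10

10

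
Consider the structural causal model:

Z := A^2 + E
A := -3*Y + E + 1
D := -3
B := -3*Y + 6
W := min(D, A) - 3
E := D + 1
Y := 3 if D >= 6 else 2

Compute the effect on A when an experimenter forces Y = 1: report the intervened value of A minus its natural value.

3

Under do(Y=1), the mechanism Y := 3 if D >= 6 else 2 is discarded; Y is fixed at 1.
E = D + 1  [with D=-3]  = -2
A = -3*Y + E + 1  [with Y=1, E=-2]  = -4
Without intervention: Y = 3 if D >= 6 else 2  [with D=-3]  = 2; E = D + 1  [with D=-3]  = -2; A = -3*Y + E + 1  [with Y=2, E=-2]  = -7.
Change = -4 − (-7) = 3.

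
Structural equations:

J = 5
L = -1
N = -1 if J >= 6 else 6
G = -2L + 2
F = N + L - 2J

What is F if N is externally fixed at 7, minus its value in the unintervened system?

1

do(N=7) replaces the equation N = -1 if J >= 6 else 6 with the constant N = 7.
F = N + L - 2J  [with N=7, L=-1, J=5]  = -4
Without intervention: N = -1 if J >= 6 else 6  [with J=5]  = 6; F = N + L - 2J  [with N=6, L=-1, J=5]  = -5.
Change = -4 − (-5) = 1.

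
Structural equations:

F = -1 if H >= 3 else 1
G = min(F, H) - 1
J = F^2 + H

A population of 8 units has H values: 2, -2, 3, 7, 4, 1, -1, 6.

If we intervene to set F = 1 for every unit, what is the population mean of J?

Every unit gets F=1 under the intervention. J values become 3, -1, 4, 8, 5, 2, 0, 7; E[J|do(F=1)] = 3.5.

3.5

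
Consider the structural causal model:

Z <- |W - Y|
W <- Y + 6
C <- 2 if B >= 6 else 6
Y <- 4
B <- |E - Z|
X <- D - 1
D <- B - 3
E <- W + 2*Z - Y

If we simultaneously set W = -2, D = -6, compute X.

-7

Setting W = -2, D = -6 by intervention discards those variables' equations.
X = D - 1  [with D=-6]  = -7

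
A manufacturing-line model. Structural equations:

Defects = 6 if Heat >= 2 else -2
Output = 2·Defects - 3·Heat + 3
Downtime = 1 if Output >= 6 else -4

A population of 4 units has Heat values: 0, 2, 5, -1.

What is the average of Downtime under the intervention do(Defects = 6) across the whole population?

do(Defects=6) breaks Defects's dependence on Heat. With Defects=6 fixed, Downtime across the units is 1, 1, -4, 1, mean -0.25.

-0.25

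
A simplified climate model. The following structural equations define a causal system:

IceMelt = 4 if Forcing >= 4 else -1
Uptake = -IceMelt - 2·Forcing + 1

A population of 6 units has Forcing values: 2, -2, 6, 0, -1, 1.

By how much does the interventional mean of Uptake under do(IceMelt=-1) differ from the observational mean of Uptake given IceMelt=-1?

do(IceMelt=-1) breaks IceMelt's dependence on Forcing. With IceMelt=-1 fixed, Uptake across the units is -2, 6, -10, 2, 4, 0, mean 0.
E[Uptake|IceMelt=-1] averages over only the 5 units with IceMelt=-1 (Forcing = 2, -2, 0, -1, 1): Uptake = -2, 6, 2, 4, 0, mean 2.
Difference = 0 − 2 = -2.

-2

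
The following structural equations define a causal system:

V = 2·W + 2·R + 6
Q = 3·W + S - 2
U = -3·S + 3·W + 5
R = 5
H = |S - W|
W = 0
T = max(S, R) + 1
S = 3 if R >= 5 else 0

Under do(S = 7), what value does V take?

16

The intervention breaks the incoming arrows to S: S = 3 if R >= 5 else 0 no longer applies, and S = 7.
V is not downstream of the intervention, so its value is determined by the original equations.
V = 2·W + 2·R + 6  [with W=0, R=5]  = 16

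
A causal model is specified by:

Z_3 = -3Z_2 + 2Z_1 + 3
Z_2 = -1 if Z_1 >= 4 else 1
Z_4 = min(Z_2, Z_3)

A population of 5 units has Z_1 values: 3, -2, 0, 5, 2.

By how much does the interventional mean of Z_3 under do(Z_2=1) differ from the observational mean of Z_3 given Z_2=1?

1.7

The intervention sets Z_2=1 in all 5 units regardless of Z_1. Recomputing Z_3 per unit gives 6, -4, 0, 10, 4; average 3.2.
Observing Z_2=1 restricts to units where Z_2's equation naturally yields 1: Z_1 ∈ {3, -2, 0, 2}. In that subpopulation Z_3 = 6, -4, 0, 4, mean 1.5.
Difference = 3.2 − 1.5 = 1.7.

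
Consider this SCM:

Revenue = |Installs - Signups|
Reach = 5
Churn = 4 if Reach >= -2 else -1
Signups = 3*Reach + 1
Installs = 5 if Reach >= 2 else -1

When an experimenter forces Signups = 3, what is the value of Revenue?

2

do(Signups=3) replaces the equation Signups = 3*Reach + 1 with the constant Signups = 3.
Installs = 5 if Reach >= 2 else -1  [with Reach=5]  = 5
Revenue = |Installs - Signups|  [with Installs=5, Signups=3]  = 2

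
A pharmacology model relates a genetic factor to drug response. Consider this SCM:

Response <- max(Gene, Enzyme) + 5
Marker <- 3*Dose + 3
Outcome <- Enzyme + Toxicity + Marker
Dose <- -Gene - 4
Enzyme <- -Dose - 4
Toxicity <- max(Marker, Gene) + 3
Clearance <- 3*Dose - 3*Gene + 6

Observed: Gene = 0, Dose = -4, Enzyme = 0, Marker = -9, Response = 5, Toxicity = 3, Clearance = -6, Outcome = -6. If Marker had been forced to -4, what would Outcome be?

do(Marker=-4) replaces the equation Marker <- 3*Dose + 3 with the constant Marker = -4.
Dose = -Gene - 4  [with Gene=0]  = -4
Enzyme = -Dose - 4  [with Dose=-4]  = 0
Toxicity = max(Marker, Gene) + 3  [with Marker=-4, Gene=0]  = 3
Outcome = Enzyme + Toxicity + Marker  [with Enzyme=0, Toxicity=3, Marker=-4]  = -1

-1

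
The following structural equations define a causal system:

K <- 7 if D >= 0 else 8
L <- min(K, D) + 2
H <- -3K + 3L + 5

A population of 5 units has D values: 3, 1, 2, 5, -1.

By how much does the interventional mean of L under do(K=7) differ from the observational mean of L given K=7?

-0.75

do(K=7) breaks K's dependence on D. With K=7 fixed, L across the units is 5, 3, 4, 7, 1, mean 4.
Conditioning on K=7 selects the 4 unit(s) with D ∈ {3, 1, 2, 5}. Their L values: 5, 3, 4, 7. Mean = 4.75.
Difference = 4 − 4.75 = -0.75.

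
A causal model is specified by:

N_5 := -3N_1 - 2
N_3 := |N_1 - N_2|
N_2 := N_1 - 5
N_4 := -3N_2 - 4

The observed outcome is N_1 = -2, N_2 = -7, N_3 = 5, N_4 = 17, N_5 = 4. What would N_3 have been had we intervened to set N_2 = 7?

9

The intervention breaks the incoming arrows to N_2: N_2 := N_1 - 5 no longer applies, and N_2 = 7.
N_3 = |N_1 - N_2|  [with N_1=-2, N_2=7]  = 9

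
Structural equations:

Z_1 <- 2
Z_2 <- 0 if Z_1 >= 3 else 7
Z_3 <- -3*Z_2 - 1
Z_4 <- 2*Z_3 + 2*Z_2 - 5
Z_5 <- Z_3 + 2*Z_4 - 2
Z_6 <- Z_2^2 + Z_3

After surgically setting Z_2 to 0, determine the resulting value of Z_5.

-17

do(Z_2=0) replaces the equation Z_2 <- 0 if Z_1 >= 3 else 7 with the constant Z_2 = 0.
Z_3 = -3*Z_2 - 1  [with Z_2=0]  = -1
Z_4 = 2*Z_3 + 2*Z_2 - 5  [with Z_3=-1, Z_2=0]  = -7
Z_5 = Z_3 + 2*Z_4 - 2  [with Z_3=-1, Z_4=-7]  = -17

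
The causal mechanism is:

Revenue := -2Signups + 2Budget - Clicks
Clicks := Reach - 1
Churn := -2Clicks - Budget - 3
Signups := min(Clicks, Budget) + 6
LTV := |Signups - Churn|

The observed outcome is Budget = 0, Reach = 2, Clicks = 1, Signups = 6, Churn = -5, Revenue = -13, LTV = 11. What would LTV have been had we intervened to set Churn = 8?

2

Under do(Churn=8), the mechanism Churn := -2Clicks - Budget - 3 is discarded; Churn is fixed at 8.
Clicks = Reach - 1  [with Reach=2]  = 1
Signups = min(Clicks, Budget) + 6  [with Clicks=1, Budget=0]  = 6
LTV = |Signups - Churn|  [with Signups=6, Churn=8]  = 2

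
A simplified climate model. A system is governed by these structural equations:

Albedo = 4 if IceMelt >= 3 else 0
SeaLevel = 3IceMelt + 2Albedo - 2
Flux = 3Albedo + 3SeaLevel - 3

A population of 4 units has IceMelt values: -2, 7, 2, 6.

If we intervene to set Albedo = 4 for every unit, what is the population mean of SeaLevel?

do(Albedo=4) breaks Albedo's dependence on IceMelt. With Albedo=4 fixed, SeaLevel across the units is 0, 27, 12, 24, mean 15.75.

15.75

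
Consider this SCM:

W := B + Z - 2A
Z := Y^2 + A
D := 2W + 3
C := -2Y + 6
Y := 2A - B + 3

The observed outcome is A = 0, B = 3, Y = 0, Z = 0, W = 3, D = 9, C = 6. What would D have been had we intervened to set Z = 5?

19

Under do(Z=5), the mechanism Z := Y^2 + A is discarded; Z is fixed at 5.
W = B + Z - 2A  [with B=3, Z=5, A=0]  = 8
D = 2W + 3  [with W=8]  = 19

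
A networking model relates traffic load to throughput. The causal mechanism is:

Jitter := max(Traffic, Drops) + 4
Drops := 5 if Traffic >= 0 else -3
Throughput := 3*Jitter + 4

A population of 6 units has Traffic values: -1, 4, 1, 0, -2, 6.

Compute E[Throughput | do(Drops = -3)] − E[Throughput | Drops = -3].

Under do(Drops=-3), Drops's equation is replaced by Drops=-3 for every unit. Per-unit Throughput: 13, 28, 19, 16, 10, 34. Mean = 20.
Conditioning on Drops=-3 selects the 2 unit(s) with Traffic ∈ {-1, -2}. Their Throughput values: 13, 10. Mean = 11.5.
Difference = 20 − 11.5 = 8.5.

8.5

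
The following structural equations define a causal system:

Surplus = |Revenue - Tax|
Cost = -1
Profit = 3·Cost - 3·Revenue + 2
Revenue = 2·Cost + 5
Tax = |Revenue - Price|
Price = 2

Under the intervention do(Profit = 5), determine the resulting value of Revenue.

3

do(Profit=5) replaces the equation Profit = 3·Cost - 3·Revenue + 2 with the constant Profit = 5.
Revenue is not downstream of the intervention, so its value is determined by the original equations.
Revenue = 2·Cost + 5  [with Cost=-1]  = 3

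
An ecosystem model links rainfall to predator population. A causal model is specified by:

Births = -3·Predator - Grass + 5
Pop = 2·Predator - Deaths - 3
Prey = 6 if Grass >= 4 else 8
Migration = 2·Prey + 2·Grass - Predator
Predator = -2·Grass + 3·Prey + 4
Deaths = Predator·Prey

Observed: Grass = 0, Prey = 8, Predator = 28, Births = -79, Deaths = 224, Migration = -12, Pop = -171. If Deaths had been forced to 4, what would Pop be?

49

Under do(Deaths=4), the mechanism Deaths = Predator·Prey is discarded; Deaths is fixed at 4.
Prey = 6 if Grass >= 4 else 8  [with Grass=0]  = 8
Predator = -2·Grass + 3·Prey + 4  [with Grass=0, Prey=8]  = 28
Pop = 2·Predator - Deaths - 3  [with Predator=28, Deaths=4]  = 49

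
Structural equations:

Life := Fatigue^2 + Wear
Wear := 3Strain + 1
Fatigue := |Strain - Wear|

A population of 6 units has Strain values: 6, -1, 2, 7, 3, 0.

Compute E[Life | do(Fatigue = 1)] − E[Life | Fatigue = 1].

The intervention sets Fatigue=1 in all 6 units regardless of Strain. Recomputing Life per unit gives 20, -1, 8, 23, 11, 2; average 10.5.
Observing Fatigue=1 restricts to units where Fatigue's equation naturally yields 1: Strain ∈ {-1, 0}. In that subpopulation Life = -1, 2, mean 0.5.
Difference = 10.5 − 0.5 = 10.

10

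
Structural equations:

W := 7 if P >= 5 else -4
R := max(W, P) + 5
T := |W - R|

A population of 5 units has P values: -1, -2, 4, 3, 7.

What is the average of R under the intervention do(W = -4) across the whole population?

The intervention sets W=-4 in all 5 units regardless of P. Recomputing R per unit gives 4, 3, 9, 8, 12; average 7.2.

7.2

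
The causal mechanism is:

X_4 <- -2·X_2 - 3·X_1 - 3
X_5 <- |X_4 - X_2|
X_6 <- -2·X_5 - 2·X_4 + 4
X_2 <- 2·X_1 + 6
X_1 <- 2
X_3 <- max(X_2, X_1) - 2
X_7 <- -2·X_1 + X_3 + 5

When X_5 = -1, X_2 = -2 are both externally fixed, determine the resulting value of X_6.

16

The joint intervention fixes X_5 = -1, X_2 = -2, removing each variable's own equation.
X_4 = -2·X_2 - 3·X_1 - 3  [with X_2=-2, X_1=2]  = -5
X_6 = -2·X_5 - 2·X_4 + 4  [with X_5=-1, X_4=-5]  = 16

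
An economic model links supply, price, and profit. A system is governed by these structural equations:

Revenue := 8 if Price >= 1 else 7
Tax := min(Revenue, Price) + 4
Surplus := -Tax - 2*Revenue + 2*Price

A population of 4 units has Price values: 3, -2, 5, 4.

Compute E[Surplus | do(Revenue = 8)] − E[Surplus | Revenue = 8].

Every unit gets Revenue=8 under the intervention. Surplus values become -17, -22, -15, -16; E[Surplus|do(Revenue=8)] = -17.5.
Conditioning on Revenue=8 selects the 3 unit(s) with Price ∈ {3, 5, 4}. Their Surplus values: -17, -15, -16. Mean = -16.
Difference = -17.5 − (-16) = -1.5.

-1.5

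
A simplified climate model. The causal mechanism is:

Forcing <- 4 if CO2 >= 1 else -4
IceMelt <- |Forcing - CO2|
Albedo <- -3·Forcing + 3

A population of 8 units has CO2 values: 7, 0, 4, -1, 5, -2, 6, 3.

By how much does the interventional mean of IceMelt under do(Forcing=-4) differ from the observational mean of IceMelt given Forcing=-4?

The intervention sets Forcing=-4 in all 8 units regardless of CO2. Recomputing IceMelt per unit gives 11, 4, 8, 3, 9, 2, 10, 7; average 6.75.
E[IceMelt|Forcing=-4] averages over only the 3 units with Forcing=-4 (CO2 = 0, -1, -2): IceMelt = 4, 3, 2, mean 3.
Difference = 6.75 − 3 = 3.75.

3.75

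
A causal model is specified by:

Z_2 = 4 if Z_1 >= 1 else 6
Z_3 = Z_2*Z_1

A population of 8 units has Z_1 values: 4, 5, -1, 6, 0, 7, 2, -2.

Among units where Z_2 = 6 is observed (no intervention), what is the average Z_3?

-6

Conditioning on Z_2=6 selects the 3 unit(s) with Z_1 ∈ {-1, 0, -2}. Their Z_3 values: -6, 0, -12. Mean = -6.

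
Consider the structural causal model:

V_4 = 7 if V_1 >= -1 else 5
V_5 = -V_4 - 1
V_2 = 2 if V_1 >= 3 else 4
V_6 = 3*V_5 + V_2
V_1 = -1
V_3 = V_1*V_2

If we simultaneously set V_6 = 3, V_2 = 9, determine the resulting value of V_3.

The joint intervention fixes V_6 = 3, V_2 = 9, removing each variable's own equation.
V_3 = V_1*V_2  [with V_1=-1, V_2=9]  = -9

-9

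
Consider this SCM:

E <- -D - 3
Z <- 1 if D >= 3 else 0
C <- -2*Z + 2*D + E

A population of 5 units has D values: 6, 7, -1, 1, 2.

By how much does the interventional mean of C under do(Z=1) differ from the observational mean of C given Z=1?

The intervention sets Z=1 in all 5 units regardless of D. Recomputing C per unit gives 1, 2, -6, -4, -3; average -2.
Conditioning on Z=1 selects the 2 unit(s) with D ∈ {6, 7}. Their C values: 1, 2. Mean = 1.5.
Difference = -2 − 1.5 = -3.5.

-3.5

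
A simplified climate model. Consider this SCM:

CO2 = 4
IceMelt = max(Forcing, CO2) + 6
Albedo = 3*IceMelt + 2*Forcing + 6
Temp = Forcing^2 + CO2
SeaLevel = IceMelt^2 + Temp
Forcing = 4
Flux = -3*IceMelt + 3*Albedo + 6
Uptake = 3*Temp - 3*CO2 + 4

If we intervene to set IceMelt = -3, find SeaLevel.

Under do(IceMelt=-3), the mechanism IceMelt = max(Forcing, CO2) + 6 is discarded; IceMelt is fixed at -3.
Temp = Forcing^2 + CO2  [with Forcing=4, CO2=4]  = 20
SeaLevel = IceMelt^2 + Temp  [with IceMelt=-3, Temp=20]  = 29

29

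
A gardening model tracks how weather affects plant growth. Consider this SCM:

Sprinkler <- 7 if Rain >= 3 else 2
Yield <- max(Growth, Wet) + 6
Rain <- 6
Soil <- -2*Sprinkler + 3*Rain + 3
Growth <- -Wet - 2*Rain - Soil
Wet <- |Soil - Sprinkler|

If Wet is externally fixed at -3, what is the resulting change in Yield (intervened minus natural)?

-3

Under do(Wet=-3), the mechanism Wet <- |Soil - Sprinkler| is discarded; Wet is fixed at -3.
Sprinkler = 7 if Rain >= 3 else 2  [with Rain=6]  = 7
Soil = -2*Sprinkler + 3*Rain + 3  [with Sprinkler=7, Rain=6]  = 7
Growth = -Wet - 2*Rain - Soil  [with Wet=-3, Rain=6, Soil=7]  = -16
Yield = max(Growth, Wet) + 6  [with Growth=-16, Wet=-3]  = 3
Without intervention: Sprinkler = 7 if Rain >= 3 else 2  [with Rain=6]  = 7; Soil = -2*Sprinkler + 3*Rain + 3  [with Sprinkler=7, Rain=6]  = 7; Wet = |Soil - Sprinkler|  [with Soil=7, Sprinkler=7]  = 0; Growth = -Wet - 2*Rain - Soil  [with Wet=0, Rain=6, Soil=7]  = -19; Yield = max(Growth, Wet) + 6  [with Growth=-19, Wet=0]  = 6.
Change = 3 − 6 = -3.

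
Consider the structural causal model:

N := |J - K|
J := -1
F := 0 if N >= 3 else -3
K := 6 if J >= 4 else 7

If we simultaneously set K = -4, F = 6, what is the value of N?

The joint intervention fixes K = -4, F = 6, removing each variable's own equation.
N = |J - K|  [with J=-1, K=-4]  = 3

3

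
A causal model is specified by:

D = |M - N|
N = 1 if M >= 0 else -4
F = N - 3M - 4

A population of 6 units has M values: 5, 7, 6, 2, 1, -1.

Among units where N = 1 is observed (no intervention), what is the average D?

Conditioning on N=1 selects the 5 unit(s) with M ∈ {5, 7, 6, 2, 1}. Their D values: 4, 6, 5, 1, 0. Mean = 3.2.

3.2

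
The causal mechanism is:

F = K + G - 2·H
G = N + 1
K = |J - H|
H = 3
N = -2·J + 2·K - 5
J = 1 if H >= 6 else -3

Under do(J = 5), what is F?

-14

Under do(J=5), the mechanism J = 1 if H >= 6 else -3 is discarded; J is fixed at 5.
K = |J - H|  [with J=5, H=3]  = 2
N = -2·J + 2·K - 5  [with J=5, K=2]  = -11
G = N + 1  [with N=-11]  = -10
F = K + G - 2·H  [with K=2, G=-10, H=3]  = -14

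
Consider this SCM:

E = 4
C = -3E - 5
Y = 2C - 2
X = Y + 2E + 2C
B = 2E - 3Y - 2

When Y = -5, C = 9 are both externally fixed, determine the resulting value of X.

21

The joint intervention fixes Y = -5, C = 9, removing each variable's own equation.
X = Y + 2E + 2C  [with Y=-5, E=4, C=9]  = 21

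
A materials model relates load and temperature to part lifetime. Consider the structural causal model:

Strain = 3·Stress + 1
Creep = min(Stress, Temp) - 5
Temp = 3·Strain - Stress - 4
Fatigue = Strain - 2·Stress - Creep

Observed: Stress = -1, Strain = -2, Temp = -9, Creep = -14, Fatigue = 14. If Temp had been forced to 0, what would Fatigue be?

do(Temp=0) replaces the equation Temp = 3·Strain - Stress - 4 with the constant Temp = 0.
Strain = 3·Stress + 1  [with Stress=-1]  = -2
Creep = min(Stress, Temp) - 5  [with Stress=-1, Temp=0]  = -6
Fatigue = Strain - 2·Stress - Creep  [with Strain=-2, Stress=-1, Creep=-6]  = 6

6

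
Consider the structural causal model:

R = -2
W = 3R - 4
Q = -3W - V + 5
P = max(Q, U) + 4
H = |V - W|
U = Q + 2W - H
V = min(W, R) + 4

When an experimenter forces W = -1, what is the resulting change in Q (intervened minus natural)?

Under do(W=-1), the mechanism W = 3R - 4 is discarded; W is fixed at -1.
V = min(W, R) + 4  [with W=-1, R=-2]  = 2
Q = -3W - V + 5  [with W=-1, V=2]  = 6
Without intervention: W = 3R - 4  [with R=-2]  = -10; V = min(W, R) + 4  [with W=-10, R=-2]  = -6; Q = -3W - V + 5  [with W=-10, V=-6]  = 41.
Change = 6 − 41 = -35.

-35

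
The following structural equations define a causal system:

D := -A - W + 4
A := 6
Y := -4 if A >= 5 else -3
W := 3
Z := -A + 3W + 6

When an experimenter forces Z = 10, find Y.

Under do(Z=10), the mechanism Z := -A + 3W + 6 is discarded; Z is fixed at 10.
Since Y is not a descendant of the intervened variable, it is unaffected.
Y = -4 if A >= 5 else -3  [with A=6]  = -4

-4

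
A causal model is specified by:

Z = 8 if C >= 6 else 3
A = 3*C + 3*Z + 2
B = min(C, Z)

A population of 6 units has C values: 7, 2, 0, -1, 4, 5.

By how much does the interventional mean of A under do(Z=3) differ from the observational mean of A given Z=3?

2.5

Under do(Z=3), Z's equation is replaced by Z=3 for every unit. Per-unit A: 32, 17, 11, 8, 23, 26. Mean = 19.5.
Observing Z=3 restricts to units where Z's equation naturally yields 3: C ∈ {2, 0, -1, 4, 5}. In that subpopulation A = 17, 11, 8, 23, 26, mean 17.
Difference = 19.5 − 17 = 2.5.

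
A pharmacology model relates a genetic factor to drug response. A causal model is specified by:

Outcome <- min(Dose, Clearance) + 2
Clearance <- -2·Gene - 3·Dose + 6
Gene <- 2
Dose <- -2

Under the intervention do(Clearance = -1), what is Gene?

Under do(Clearance=-1), the mechanism Clearance <- -2·Gene - 3·Dose + 6 is discarded; Clearance is fixed at -1.
Gene is not downstream of the intervention, so its value is determined by the original equations.

2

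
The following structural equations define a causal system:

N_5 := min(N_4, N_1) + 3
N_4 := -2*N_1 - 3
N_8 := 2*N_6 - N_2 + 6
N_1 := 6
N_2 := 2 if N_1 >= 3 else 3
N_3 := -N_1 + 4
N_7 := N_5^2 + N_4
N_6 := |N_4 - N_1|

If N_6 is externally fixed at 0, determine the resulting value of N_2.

2

do(N_6=0) replaces the equation N_6 := |N_4 - N_1| with the constant N_6 = 0.
N_2 is not downstream of the intervention, so its value is determined by the original equations.
N_2 = 2 if N_1 >= 3 else 3  [with N_1=6]  = 2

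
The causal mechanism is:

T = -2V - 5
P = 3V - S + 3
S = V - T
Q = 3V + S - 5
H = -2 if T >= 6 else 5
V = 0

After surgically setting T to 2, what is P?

Under do(T=2), the mechanism T = -2V - 5 is discarded; T is fixed at 2.
S = V - T  [with V=0, T=2]  = -2
P = 3V - S + 3  [with V=0, S=-2]  = 5

5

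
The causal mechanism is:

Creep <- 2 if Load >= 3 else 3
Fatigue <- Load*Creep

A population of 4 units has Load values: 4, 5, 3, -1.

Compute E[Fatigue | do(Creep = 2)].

5.5

do(Creep=2) breaks Creep's dependence on Load. With Creep=2 fixed, Fatigue across the units is 8, 10, 6, -2, mean 5.5.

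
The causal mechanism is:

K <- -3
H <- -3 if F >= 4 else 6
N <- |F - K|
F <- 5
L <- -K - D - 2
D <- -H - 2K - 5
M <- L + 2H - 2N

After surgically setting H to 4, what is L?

The intervention breaks the incoming arrows to H: H <- -3 if F >= 4 else 6 no longer applies, and H = 4.
D = -H - 2K - 5  [with H=4, K=-3]  = -3
L = -K - D - 2  [with K=-3, D=-3]  = 4

4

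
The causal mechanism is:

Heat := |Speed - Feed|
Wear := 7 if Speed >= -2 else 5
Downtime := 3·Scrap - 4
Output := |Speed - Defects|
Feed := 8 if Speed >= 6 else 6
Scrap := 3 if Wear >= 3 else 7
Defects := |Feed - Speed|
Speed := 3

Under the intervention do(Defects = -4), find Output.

7

Under do(Defects=-4), the mechanism Defects := |Feed - Speed| is discarded; Defects is fixed at -4.
Output = |Speed - Defects|  [with Speed=3, Defects=-4]  = 7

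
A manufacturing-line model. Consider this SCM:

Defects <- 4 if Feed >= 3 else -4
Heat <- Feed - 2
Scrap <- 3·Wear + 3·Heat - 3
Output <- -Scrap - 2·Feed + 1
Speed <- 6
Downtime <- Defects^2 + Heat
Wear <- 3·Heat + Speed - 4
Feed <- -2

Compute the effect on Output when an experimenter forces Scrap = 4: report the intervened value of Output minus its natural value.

Intervening sets Scrap = 4 and removes its equation (Scrap <- 3·Wear + 3·Heat - 3).
Output = -Scrap - 2·Feed + 1  [with Scrap=4, Feed=-2]  = 1
Without intervention: Heat = Feed - 2  [with Feed=-2]  = -4; Wear = 3·Heat + Speed - 4  [with Heat=-4, Speed=6]  = -10; Scrap = 3·Wear + 3·Heat - 3  [with Wear=-10, Heat=-4]  = -45; Output = -Scrap - 2·Feed + 1  [with Scrap=-45, Feed=-2]  = 50.
Change = 1 − 50 = -49.

-49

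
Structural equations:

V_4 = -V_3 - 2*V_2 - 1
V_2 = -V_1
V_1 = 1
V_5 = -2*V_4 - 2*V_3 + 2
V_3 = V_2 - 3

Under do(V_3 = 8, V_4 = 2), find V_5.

Setting V_3 = 8, V_4 = 2 by intervention discards those variables' equations.
V_5 = -2*V_4 - 2*V_3 + 2  [with V_4=2, V_3=8]  = -18

-18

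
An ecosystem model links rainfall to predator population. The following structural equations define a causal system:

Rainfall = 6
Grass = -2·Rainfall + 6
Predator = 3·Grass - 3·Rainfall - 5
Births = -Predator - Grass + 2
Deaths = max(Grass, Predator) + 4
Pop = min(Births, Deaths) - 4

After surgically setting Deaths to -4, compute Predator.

do(Deaths=-4) replaces the equation Deaths = max(Grass, Predator) + 4 with the constant Deaths = -4.
Predator is not downstream of the intervention, so its value is determined by the original equations.
Grass = -2·Rainfall + 6  [with Rainfall=6]  = -6
Predator = 3·Grass - 3·Rainfall - 5  [with Grass=-6, Rainfall=6]  = -41

-41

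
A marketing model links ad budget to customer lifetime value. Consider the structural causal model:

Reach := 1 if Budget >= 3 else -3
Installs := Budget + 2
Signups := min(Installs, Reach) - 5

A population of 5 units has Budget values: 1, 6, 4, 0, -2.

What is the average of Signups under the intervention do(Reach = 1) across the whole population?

-4.2

do(Reach=1) breaks Reach's dependence on Budget. With Reach=1 fixed, Signups across the units is -4, -4, -4, -4, -5, mean -4.2.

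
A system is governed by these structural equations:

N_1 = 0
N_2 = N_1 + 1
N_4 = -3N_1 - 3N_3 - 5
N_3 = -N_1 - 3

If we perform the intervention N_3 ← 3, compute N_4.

-14

The intervention breaks the incoming arrows to N_3: N_3 = -N_1 - 3 no longer applies, and N_3 = 3.
N_4 = -3N_1 - 3N_3 - 5  [with N_1=0, N_3=3]  = -14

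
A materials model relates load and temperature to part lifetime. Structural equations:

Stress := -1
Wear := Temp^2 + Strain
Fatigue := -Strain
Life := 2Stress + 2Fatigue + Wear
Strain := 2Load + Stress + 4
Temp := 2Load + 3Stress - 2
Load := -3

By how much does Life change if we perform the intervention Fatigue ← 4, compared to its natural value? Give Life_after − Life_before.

Intervening sets Fatigue = 4 and removes its equation (Fatigue := -Strain).
Strain = 2Load + Stress + 4  [with Load=-3, Stress=-1]  = -3
Temp = 2Load + 3Stress - 2  [with Load=-3, Stress=-1]  = -11
Wear = Temp^2 + Strain  [with Temp=-11, Strain=-3]  = 118
Life = 2Stress + 2Fatigue + Wear  [with Stress=-1, Fatigue=4, Wear=118]  = 124
Without intervention: Strain = 2Load + Stress + 4  [with Load=-3, Stress=-1]  = -3; Temp = 2Load + 3Stress - 2  [with Load=-3, Stress=-1]  = -11; Wear = Temp^2 + Strain  [with Temp=-11, Strain=-3]  = 118; Fatigue = -Strain  [with Strain=-3]  = 3; Life = 2Stress + 2Fatigue + Wear  [with Stress=-1, Fatigue=3, Wear=118]  = 122.
Change = 124 − 122 = 2.

2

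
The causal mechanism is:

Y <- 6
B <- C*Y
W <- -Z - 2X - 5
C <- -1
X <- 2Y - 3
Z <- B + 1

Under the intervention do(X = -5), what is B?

-6

Under do(X=-5), the mechanism X <- 2Y - 3 is discarded; X is fixed at -5.
Since B is not a descendant of the intervened variable, it is unaffected.
B = C*Y  [with C=-1, Y=6]  = -6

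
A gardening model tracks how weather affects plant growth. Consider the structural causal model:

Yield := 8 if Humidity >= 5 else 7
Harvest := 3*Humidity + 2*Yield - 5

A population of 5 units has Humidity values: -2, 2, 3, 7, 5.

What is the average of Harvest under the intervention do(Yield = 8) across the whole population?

20

The intervention sets Yield=8 in all 5 units regardless of Humidity. Recomputing Harvest per unit gives 5, 17, 20, 32, 26; average 20.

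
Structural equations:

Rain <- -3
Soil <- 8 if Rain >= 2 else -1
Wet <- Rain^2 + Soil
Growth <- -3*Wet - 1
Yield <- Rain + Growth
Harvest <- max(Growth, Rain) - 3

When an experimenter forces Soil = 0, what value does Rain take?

Under do(Soil=0), the mechanism Soil <- 8 if Rain >= 2 else -1 is discarded; Soil is fixed at 0.
Rain is not downstream of the intervention, so its value is determined by the original equations.

-3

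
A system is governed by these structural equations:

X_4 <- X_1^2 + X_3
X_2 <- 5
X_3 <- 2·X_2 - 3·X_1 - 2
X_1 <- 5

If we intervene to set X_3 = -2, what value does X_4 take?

The intervention breaks the incoming arrows to X_3: X_3 <- 2·X_2 - 3·X_1 - 2 no longer applies, and X_3 = -2.
X_4 = X_1^2 + X_3  [with X_1=5, X_3=-2]  = 23

23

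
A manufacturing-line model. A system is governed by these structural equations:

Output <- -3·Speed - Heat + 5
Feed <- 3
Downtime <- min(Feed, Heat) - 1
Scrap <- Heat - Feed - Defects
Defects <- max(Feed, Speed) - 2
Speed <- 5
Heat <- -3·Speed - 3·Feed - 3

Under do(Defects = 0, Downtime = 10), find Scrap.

Setting Defects = 0, Downtime = 10 by intervention discards those variables' equations.
Heat = -3·Speed - 3·Feed - 3  [with Speed=5, Feed=3]  = -27
Scrap = Heat - Feed - Defects  [with Heat=-27, Feed=3, Defects=0]  = -30

-30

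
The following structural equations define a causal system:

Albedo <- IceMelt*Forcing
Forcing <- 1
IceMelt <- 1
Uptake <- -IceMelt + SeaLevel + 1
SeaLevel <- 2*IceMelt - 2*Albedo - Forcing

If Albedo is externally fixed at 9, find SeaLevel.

The intervention breaks the incoming arrows to Albedo: Albedo <- IceMelt*Forcing no longer applies, and Albedo = 9.
SeaLevel = 2*IceMelt - 2*Albedo - Forcing  [with IceMelt=1, Albedo=9, Forcing=1]  = -17

-17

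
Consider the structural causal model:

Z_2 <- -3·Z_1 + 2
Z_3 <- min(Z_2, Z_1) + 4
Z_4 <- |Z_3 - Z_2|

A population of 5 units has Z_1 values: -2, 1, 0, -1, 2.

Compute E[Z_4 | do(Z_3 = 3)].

3.8

Under do(Z_3=3), Z_3's equation is replaced by Z_3=3 for every unit. Per-unit Z_4: 5, 4, 1, 2, 7. Mean = 3.8.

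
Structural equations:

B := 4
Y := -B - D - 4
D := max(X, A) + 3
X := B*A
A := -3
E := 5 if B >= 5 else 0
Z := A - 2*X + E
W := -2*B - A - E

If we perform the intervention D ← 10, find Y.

-18

do(D=10) replaces the equation D := max(X, A) + 3 with the constant D = 10.
Y = -B - D - 4  [with B=4, D=10]  = -18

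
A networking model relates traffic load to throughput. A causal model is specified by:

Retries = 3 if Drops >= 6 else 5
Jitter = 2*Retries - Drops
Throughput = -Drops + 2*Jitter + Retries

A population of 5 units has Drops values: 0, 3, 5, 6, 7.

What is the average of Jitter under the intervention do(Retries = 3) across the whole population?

do(Retries=3) breaks Retries's dependence on Drops. With Retries=3 fixed, Jitter across the units is 6, 3, 1, 0, -1, mean 1.8.

1.8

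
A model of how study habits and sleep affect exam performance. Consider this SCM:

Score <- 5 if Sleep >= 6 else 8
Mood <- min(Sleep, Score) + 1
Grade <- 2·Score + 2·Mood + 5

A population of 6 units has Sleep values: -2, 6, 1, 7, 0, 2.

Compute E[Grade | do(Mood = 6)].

31

Every unit gets Mood=6 under the intervention. Grade values become 33, 27, 33, 27, 33, 33; E[Grade|do(Mood=6)] = 31.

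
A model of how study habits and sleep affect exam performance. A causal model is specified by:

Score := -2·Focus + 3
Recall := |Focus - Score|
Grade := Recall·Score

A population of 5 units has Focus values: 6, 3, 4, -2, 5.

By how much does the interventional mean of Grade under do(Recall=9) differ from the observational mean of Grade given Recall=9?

-39.6

Under do(Recall=9), Recall's equation is replaced by Recall=9 for every unit. Per-unit Grade: -81, -27, -45, 63, -63. Mean = -30.6.
E[Grade|Recall=9] averages over only the 2 units with Recall=9 (Focus = 4, -2): Grade = -45, 63, mean 9.
Difference = -30.6 − 9 = -39.6.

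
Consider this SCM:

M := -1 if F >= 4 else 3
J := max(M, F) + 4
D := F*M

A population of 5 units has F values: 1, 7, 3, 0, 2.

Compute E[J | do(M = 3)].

7.8

Every unit gets M=3 under the intervention. J values become 7, 11, 7, 7, 7; E[J|do(M=3)] = 7.8.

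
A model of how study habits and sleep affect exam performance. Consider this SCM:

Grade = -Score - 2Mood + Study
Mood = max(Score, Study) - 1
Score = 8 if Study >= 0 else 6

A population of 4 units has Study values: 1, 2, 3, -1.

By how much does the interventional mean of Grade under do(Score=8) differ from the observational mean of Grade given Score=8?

-0.75

Under do(Score=8), Score's equation is replaced by Score=8 for every unit. Per-unit Grade: -21, -20, -19, -23. Mean = -20.75.
E[Grade|Score=8] averages over only the 3 units with Score=8 (Study = 1, 2, 3): Grade = -21, -20, -19, mean -20.
Difference = -20.75 − (-20) = -0.75.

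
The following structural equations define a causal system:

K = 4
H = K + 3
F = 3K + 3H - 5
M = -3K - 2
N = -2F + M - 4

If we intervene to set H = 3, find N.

-50

do(H=3) replaces the equation H = K + 3 with the constant H = 3.
F = 3K + 3H - 5  [with K=4, H=3]  = 16
M = -3K - 2  [with K=4]  = -14
N = -2F + M - 4  [with F=16, M=-14]  = -50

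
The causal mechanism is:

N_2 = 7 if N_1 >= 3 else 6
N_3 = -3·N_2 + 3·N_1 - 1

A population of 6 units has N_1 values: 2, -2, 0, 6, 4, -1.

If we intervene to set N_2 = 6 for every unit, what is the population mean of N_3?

Under do(N_2=6), N_2's equation is replaced by N_2=6 for every unit. Per-unit N_3: -13, -25, -19, -1, -7, -22. Mean = -14.5.

-14.5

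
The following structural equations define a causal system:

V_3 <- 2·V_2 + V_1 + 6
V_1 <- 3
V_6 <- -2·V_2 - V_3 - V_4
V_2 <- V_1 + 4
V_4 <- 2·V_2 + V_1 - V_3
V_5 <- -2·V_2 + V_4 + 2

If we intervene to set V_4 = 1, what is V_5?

-11

Intervening sets V_4 = 1 and removes its equation (V_4 <- 2·V_2 + V_1 - V_3).
V_2 = V_1 + 4  [with V_1=3]  = 7
V_5 = -2·V_2 + V_4 + 2  [with V_2=7, V_4=1]  = -11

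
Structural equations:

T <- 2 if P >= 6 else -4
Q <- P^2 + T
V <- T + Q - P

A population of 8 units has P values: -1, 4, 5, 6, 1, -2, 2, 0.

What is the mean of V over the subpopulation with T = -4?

E[V|T=-4] averages over only the 7 units with T=-4 (P = -1, 4, 5, 1, -2, 2, 0): V = -6, 4, 12, -8, -2, -6, -8, mean -2.

-2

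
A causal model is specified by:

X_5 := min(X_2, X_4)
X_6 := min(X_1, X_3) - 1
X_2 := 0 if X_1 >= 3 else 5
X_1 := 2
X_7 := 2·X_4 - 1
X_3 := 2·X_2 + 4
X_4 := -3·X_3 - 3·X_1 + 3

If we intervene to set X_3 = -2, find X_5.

do(X_3=-2) replaces the equation X_3 := 2·X_2 + 4 with the constant X_3 = -2.
X_2 = 0 if X_1 >= 3 else 5  [with X_1=2]  = 5
X_4 = -3·X_3 - 3·X_1 + 3  [with X_3=-2, X_1=2]  = 3
X_5 = min(X_2, X_4)  [with X_2=5, X_4=3]  = 3

3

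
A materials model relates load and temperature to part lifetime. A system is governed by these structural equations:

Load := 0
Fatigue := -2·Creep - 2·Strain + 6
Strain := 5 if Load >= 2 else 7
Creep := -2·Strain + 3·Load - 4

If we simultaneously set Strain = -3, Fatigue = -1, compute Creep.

2

The joint intervention fixes Strain = -3, Fatigue = -1, removing each variable's own equation.
Creep = -2·Strain + 3·Load - 4  [with Strain=-3, Load=0]  = 2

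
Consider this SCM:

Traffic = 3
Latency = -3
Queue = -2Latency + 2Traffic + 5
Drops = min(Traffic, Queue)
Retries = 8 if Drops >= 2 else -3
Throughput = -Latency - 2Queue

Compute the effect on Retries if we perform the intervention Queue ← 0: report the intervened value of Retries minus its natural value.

-11

do(Queue=0) replaces the equation Queue = -2Latency + 2Traffic + 5 with the constant Queue = 0.
Drops = min(Traffic, Queue)  [with Traffic=3, Queue=0]  = 0
Retries = 8 if Drops >= 2 else -3  [with Drops=0]  = -3
Without intervention: Queue = -2Latency + 2Traffic + 5  [with Latency=-3, Traffic=3]  = 17; Drops = min(Traffic, Queue)  [with Traffic=3, Queue=17]  = 3; Retries = 8 if Drops >= 2 else -3  [with Drops=3]  = 8.
Change = -3 − 8 = -11.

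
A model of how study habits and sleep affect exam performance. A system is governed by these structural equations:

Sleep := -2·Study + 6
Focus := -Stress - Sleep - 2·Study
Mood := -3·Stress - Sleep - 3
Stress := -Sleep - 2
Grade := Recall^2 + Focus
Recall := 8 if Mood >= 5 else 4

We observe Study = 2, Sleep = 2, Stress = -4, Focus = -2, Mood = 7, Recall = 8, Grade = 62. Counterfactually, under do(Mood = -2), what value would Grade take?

Under do(Mood=-2), the mechanism Mood := -3·Stress - Sleep - 3 is discarded; Mood is fixed at -2.
Sleep = -2·Study + 6  [with Study=2]  = 2
Stress = -Sleep - 2  [with Sleep=2]  = -4
Focus = -Stress - Sleep - 2·Study  [with Stress=-4, Sleep=2, Study=2]  = -2
Recall = 8 if Mood >= 5 else 4  [with Mood=-2]  = 4
Grade = Recall^2 + Focus  [with Recall=4, Focus=-2]  = 14

14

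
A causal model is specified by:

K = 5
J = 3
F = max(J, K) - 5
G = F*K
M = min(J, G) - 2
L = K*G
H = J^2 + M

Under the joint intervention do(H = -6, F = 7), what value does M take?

1

Under do(H = -6, F = 7), each intervened variable's structural equation is replaced by its fixed value.
G = F*K  [with F=7, K=5]  = 35
M = min(J, G) - 2  [with J=3, G=35]  = 1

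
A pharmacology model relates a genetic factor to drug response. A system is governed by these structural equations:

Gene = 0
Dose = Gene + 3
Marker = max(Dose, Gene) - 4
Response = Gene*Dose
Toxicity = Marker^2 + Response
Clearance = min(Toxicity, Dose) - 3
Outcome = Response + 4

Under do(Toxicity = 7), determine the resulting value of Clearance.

0

The intervention breaks the incoming arrows to Toxicity: Toxicity = Marker^2 + Response no longer applies, and Toxicity = 7.
Dose = Gene + 3  [with Gene=0]  = 3
Clearance = min(Toxicity, Dose) - 3  [with Toxicity=7, Dose=3]  = 0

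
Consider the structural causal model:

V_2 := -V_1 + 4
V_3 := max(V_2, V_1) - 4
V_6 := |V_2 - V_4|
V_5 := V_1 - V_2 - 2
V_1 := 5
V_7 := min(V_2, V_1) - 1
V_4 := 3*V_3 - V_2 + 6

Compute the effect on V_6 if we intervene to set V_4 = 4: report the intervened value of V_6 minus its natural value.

Under do(V_4=4), the mechanism V_4 := 3*V_3 - V_2 + 6 is discarded; V_4 is fixed at 4.
V_2 = -V_1 + 4  [with V_1=5]  = -1
V_6 = |V_2 - V_4|  [with V_2=-1, V_4=4]  = 5
Without intervention: V_2 = -V_1 + 4  [with V_1=5]  = -1; V_3 = max(V_2, V_1) - 4  [with V_2=-1, V_1=5]  = 1; V_4 = 3*V_3 - V_2 + 6  [with V_3=1, V_2=-1]  = 10; V_6 = |V_2 - V_4|  [with V_2=-1, V_4=10]  = 11.
Change = 5 − 11 = -6.

-6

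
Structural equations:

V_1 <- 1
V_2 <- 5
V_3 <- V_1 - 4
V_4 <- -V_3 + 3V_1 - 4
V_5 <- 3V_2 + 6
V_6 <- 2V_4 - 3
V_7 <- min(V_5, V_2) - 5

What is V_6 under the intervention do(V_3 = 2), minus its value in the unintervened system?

The intervention breaks the incoming arrows to V_3: V_3 <- V_1 - 4 no longer applies, and V_3 = 2.
V_4 = -V_3 + 3V_1 - 4  [with V_3=2, V_1=1]  = -3
V_6 = 2V_4 - 3  [with V_4=-3]  = -9
Without intervention: V_3 = V_1 - 4  [with V_1=1]  = -3; V_4 = -V_3 + 3V_1 - 4  [with V_3=-3, V_1=1]  = 2; V_6 = 2V_4 - 3  [with V_4=2]  = 1.
Change = -9 − 1 = -10.

-10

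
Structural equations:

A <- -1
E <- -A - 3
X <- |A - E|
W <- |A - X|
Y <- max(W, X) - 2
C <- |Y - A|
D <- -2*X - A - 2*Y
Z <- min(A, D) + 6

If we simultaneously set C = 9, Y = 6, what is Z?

-7

Under do(C = 9, Y = 6), each intervened variable's structural equation is replaced by its fixed value.
E = -A - 3  [with A=-1]  = -2
X = |A - E|  [with A=-1, E=-2]  = 1
D = -2*X - A - 2*Y  [with X=1, A=-1, Y=6]  = -13
Z = min(A, D) + 6  [with A=-1, D=-13]  = -7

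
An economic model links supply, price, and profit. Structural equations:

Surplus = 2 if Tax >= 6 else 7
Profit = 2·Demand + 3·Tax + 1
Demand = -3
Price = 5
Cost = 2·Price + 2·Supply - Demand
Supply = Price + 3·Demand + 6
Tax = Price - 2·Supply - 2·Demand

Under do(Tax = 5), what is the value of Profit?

10

The intervention breaks the incoming arrows to Tax: Tax = Price - 2·Supply - 2·Demand no longer applies, and Tax = 5.
Profit = 2·Demand + 3·Tax + 1  [with Demand=-3, Tax=5]  = 10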